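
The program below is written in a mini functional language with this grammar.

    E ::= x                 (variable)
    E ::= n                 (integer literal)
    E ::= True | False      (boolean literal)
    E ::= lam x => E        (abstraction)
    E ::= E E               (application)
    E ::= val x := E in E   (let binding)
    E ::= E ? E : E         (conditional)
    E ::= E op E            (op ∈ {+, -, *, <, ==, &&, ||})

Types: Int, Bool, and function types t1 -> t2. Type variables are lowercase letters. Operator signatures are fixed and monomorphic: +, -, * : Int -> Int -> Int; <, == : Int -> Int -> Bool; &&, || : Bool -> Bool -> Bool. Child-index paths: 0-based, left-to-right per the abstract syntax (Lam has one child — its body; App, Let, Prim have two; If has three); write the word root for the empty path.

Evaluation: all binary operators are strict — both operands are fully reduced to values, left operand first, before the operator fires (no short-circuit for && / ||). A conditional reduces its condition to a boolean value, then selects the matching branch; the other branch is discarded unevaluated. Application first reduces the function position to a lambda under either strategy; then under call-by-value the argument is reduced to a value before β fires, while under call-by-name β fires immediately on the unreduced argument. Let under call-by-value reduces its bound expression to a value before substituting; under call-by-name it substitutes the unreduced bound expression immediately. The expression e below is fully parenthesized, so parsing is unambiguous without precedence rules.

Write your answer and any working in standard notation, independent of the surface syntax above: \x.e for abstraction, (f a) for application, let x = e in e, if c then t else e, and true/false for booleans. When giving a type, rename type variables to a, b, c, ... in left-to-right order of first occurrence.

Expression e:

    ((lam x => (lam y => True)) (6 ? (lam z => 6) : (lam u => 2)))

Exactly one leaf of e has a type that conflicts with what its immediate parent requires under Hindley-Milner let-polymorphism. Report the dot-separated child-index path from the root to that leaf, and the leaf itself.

Answer: 1.0 : 6

Derivation:
\y._ : b -> Bool
\x._ : a -> b -> Bool
  unify Int ~ Bool
  FAIL: mismatch Int ~ Bool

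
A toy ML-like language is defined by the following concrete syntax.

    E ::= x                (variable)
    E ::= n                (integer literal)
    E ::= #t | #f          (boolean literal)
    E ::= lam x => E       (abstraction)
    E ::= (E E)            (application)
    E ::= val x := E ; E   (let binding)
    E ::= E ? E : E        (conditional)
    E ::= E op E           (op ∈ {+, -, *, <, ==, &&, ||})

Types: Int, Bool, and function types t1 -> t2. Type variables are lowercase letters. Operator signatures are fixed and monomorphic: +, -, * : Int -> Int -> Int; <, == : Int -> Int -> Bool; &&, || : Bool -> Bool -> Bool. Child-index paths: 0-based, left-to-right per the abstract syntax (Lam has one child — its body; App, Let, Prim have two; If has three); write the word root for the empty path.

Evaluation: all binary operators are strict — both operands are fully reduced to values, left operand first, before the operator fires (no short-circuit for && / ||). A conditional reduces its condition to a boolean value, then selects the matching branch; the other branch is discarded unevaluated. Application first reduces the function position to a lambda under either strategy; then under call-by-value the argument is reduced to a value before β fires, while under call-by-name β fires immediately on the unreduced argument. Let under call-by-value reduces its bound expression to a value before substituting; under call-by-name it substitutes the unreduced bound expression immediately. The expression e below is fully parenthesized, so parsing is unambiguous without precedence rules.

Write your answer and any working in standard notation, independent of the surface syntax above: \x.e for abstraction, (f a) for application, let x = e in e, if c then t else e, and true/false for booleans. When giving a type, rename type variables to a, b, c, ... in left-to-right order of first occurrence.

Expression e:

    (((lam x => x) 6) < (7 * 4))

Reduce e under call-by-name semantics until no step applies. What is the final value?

Working:
step 0: (((\x.x) 6) < (7 * 4))
step 1: [beta@0] (6 < (7 * 4))
step 2: [delta@1] (6 < 28)
step 3: [delta@root] true

Answer: true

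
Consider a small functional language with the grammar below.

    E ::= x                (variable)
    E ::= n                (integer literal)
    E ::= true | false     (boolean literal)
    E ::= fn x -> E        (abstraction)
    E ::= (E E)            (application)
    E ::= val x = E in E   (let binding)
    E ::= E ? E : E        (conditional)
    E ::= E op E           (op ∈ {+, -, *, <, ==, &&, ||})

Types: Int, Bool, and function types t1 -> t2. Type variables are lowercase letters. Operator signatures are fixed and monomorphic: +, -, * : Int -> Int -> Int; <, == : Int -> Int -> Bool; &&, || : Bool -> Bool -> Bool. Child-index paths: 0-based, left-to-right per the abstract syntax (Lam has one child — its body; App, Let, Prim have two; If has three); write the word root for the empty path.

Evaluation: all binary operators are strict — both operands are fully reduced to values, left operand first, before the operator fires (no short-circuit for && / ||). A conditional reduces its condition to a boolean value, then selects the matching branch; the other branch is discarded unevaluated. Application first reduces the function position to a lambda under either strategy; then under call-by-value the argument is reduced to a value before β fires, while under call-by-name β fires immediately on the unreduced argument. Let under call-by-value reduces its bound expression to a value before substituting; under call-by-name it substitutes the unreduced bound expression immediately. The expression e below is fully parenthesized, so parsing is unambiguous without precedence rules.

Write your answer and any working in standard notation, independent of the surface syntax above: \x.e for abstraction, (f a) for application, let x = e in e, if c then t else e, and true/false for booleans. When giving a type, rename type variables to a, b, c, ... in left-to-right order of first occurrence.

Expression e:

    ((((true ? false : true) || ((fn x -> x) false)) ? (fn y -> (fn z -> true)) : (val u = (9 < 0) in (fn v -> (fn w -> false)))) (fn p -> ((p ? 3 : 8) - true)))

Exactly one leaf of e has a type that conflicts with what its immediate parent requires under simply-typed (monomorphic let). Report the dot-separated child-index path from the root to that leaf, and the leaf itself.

Answer: 1.0.1 : true

Working:
  unify Bool ~ Bool
  unify Bool ~ Bool
  unify Bool ~ Bool
x : a
\x._ : a -> a
  unify a -> a ~ Bool -> b
  unify a ~ Bool
  unify Bool ~ b
_ _ : Bool
  unify Bool ~ Bool
  unify Bool ~ Bool
\z._ : d -> Bool
\y._ : c -> d -> Bool
  unify Int ~ Int
  unify Int ~ Int
let u : Bool
\w._ : f -> Bool
\v._ : e -> f -> Bool
  unify c -> d -> Bool ~ e -> f -> Bool
  unify c ~ e
  unify d -> Bool ~ f -> Bool
  unify d ~ f
  unify Bool ~ Bool
p : g
  unify g ~ Bool
  unify Int ~ Int
  unify Int ~ Int
  unify Bool ~ Int
  FAIL: mismatch Bool ~ Int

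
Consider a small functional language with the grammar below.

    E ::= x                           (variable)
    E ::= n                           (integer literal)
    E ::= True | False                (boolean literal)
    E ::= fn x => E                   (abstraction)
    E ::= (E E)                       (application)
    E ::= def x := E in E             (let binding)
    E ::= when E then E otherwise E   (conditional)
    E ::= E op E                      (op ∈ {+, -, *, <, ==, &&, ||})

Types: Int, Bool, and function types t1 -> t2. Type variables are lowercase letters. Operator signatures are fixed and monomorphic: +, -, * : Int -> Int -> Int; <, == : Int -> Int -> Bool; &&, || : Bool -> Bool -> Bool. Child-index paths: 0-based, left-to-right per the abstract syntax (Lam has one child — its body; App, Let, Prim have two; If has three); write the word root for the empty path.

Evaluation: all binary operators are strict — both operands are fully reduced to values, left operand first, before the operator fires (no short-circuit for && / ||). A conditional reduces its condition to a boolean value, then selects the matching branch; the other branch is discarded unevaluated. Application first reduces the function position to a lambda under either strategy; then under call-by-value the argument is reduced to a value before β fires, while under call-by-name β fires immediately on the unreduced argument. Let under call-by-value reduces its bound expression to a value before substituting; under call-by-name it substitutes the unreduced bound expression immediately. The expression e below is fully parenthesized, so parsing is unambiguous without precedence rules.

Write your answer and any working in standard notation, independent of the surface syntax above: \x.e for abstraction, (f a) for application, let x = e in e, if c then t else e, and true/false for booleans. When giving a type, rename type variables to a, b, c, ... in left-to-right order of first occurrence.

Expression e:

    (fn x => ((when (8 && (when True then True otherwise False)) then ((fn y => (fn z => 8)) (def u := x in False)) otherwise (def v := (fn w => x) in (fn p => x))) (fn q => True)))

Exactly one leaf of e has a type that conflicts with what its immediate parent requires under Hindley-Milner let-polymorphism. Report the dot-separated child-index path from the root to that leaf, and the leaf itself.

Trace:
  unify Int ~ Bool
  FAIL: mismatch Int ~ Bool

Answer: 0.0.0.0 : 8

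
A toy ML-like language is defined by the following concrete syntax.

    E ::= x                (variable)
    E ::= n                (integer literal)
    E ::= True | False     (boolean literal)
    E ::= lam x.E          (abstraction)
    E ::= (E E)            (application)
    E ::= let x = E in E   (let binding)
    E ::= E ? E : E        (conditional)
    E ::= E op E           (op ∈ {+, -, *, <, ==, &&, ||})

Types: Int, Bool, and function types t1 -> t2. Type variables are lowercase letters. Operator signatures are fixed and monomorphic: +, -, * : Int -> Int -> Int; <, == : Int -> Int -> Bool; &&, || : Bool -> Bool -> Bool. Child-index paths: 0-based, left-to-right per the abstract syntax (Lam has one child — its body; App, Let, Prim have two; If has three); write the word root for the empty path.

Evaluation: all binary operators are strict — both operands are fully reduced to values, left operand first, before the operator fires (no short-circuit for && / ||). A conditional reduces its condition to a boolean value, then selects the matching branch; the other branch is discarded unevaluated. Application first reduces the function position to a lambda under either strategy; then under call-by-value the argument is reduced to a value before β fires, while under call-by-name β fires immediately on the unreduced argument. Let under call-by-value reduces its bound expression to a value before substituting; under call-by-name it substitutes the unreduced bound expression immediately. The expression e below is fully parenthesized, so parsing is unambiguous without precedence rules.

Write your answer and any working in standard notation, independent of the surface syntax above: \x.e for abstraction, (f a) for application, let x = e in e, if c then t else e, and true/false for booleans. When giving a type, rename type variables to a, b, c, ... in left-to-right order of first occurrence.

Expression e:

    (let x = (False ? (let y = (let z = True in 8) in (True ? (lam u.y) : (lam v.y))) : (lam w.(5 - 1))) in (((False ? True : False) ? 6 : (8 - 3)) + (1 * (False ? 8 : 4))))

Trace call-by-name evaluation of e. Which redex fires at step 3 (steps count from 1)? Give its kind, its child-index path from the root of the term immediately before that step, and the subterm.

Answer: if at 0 : (if false then 6 else (8 - 3))

Derivation:
step 0: (let x = (if false then (let y = (let z = true in 8) in (if true then (\u.y) else (\v.y))) else (\w.(5 - 1))) in ((if (if false then true else false) then 6 else (8 - 3)) + (1 * (if false then 8 else 4))))
step 1: [let@root] ((if (if false then true else false) then 6 else (8 - 3)) + (1 * (if false then 8 else 4)))
step 2: [if@0.0] ((if false then 6 else (8 - 3)) + (1 * (if false then 8 else 4)))
step 3: [if@0] ((8 - 3) + (1 * (if false then 8 else 4)))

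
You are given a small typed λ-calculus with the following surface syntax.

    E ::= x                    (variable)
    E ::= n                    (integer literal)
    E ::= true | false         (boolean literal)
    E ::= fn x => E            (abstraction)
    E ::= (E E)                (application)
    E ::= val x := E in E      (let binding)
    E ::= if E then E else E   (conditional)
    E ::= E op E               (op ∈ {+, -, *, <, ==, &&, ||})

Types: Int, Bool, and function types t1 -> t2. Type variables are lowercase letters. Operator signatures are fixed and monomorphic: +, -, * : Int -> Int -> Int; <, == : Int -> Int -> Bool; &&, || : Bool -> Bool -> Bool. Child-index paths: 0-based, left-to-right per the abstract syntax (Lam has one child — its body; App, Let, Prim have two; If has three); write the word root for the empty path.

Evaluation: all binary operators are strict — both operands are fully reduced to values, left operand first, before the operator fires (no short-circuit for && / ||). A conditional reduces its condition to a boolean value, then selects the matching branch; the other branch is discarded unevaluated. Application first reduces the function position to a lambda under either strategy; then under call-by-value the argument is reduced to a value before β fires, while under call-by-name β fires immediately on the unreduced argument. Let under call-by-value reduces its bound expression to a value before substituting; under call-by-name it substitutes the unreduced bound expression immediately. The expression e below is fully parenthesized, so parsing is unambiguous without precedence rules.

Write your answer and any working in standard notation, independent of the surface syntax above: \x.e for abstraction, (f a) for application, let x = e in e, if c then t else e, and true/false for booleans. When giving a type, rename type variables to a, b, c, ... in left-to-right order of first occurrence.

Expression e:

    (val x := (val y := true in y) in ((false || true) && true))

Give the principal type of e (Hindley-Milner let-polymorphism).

Answer: Bool

Derivation:
let y : Bool
y : Bool
let x : Bool
  unify Bool ~ Bool
  unify Bool ~ Bool
  unify Bool ~ Bool
  unify Bool ~ Bool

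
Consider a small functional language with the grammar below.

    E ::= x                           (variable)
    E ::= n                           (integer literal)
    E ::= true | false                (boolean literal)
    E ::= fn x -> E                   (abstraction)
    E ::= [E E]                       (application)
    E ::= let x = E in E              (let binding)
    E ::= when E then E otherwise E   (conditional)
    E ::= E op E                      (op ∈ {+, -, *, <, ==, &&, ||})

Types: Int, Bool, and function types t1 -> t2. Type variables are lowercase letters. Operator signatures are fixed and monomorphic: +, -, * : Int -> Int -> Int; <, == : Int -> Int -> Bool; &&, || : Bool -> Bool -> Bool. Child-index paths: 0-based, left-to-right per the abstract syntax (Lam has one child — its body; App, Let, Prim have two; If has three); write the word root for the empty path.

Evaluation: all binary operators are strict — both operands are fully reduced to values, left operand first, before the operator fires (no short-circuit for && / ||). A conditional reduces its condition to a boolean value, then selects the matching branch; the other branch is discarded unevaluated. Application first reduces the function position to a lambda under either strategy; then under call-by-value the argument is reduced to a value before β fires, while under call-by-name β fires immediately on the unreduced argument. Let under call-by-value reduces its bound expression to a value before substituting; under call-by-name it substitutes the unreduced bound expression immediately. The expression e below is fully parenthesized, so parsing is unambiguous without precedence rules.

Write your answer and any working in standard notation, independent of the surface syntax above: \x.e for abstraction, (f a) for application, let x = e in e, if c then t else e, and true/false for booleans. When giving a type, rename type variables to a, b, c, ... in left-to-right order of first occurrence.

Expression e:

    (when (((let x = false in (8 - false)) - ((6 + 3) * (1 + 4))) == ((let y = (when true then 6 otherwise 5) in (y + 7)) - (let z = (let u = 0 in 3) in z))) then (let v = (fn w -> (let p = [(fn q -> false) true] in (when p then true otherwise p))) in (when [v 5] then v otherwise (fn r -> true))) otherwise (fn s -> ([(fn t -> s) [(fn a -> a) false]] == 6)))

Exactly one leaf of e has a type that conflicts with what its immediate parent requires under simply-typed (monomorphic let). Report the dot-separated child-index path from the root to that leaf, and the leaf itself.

Derivation:
let x : Bool
  unify Int ~ Int
  unify Bool ~ Int
  FAIL: mismatch Bool ~ Int

Answer: 0.0.0.1.1 : false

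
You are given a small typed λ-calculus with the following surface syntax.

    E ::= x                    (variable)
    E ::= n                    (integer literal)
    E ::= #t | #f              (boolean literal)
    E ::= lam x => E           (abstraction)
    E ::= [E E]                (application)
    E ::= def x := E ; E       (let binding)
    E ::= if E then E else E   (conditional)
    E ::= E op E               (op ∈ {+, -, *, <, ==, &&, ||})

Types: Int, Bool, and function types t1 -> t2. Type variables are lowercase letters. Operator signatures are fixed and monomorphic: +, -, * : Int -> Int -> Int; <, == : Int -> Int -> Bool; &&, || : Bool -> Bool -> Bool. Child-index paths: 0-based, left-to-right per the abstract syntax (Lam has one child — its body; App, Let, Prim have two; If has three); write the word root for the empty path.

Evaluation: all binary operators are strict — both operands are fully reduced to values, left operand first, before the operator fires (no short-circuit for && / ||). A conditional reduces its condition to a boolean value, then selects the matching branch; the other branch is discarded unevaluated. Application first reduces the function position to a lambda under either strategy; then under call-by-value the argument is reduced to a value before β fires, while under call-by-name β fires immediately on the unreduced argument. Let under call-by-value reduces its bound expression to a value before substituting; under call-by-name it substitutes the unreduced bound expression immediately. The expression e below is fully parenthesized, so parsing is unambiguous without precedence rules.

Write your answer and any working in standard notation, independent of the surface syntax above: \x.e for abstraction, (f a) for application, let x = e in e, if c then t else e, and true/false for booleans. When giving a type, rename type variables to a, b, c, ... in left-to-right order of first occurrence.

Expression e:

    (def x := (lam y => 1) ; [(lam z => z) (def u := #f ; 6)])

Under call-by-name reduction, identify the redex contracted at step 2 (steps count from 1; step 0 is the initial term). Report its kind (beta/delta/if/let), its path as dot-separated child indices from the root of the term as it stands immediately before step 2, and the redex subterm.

Derivation:
step 0: (let x = (\y.1) in ((\z.z) (let u = false in 6)))
step 1: [let@root] ((\z.z) (let u = false in 6))
step 2: [beta@root] (let u = false in 6)

Answer: beta at root : ((\z.z) (let u = false in 6))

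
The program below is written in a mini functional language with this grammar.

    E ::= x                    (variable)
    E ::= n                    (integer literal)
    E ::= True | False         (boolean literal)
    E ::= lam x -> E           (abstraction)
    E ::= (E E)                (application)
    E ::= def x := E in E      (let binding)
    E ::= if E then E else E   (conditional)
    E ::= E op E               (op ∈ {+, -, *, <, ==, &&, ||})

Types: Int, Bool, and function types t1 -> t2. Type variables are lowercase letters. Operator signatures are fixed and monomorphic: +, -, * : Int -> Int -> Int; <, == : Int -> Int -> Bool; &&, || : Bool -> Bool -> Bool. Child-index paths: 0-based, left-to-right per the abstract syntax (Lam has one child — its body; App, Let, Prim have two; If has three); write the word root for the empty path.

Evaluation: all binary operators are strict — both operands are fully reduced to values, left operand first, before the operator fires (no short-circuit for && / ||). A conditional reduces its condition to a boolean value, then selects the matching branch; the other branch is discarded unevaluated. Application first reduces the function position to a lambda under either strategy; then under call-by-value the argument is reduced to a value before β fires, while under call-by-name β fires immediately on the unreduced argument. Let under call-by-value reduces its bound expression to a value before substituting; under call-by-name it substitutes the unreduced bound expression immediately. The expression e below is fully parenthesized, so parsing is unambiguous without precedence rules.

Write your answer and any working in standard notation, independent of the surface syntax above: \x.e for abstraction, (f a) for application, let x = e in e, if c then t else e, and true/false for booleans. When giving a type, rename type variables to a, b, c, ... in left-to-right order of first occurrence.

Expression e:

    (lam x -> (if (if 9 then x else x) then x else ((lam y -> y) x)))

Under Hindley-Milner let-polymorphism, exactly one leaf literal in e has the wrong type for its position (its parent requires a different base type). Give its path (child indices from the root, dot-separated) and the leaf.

Answer: 0.0.0 : 9

Trace:
  unify Int ~ Bool
  FAIL: mismatch Int ~ Bool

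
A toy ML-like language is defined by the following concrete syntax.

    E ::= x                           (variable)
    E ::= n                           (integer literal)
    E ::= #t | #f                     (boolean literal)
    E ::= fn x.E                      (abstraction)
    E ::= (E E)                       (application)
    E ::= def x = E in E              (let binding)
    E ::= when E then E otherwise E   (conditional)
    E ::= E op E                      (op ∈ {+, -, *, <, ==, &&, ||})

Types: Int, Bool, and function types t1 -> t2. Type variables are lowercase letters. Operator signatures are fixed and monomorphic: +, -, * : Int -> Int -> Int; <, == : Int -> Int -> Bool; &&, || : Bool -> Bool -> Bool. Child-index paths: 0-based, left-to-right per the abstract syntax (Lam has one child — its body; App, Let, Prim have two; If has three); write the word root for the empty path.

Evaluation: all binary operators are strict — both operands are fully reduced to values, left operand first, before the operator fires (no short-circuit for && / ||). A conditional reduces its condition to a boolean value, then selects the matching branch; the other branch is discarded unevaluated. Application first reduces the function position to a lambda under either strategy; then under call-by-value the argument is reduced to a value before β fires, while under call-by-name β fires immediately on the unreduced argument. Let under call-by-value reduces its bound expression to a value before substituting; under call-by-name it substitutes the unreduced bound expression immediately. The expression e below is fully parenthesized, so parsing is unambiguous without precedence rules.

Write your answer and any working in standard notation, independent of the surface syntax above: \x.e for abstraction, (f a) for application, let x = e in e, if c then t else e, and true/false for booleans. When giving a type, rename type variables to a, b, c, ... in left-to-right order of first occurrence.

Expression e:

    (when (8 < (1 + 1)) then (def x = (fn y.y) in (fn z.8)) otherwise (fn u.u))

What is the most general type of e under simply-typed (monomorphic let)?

Working:
  unify Int ~ Int
  unify Int ~ Int
  unify Int ~ Int
  unify Int ~ Int
  unify Bool ~ Bool
y : a
\y._ : a -> a
let x : a -> a
\z._ : b -> Int
u : c
\u._ : c -> c
  unify b -> Int ~ c -> c
  unify b ~ c
  unify Int ~ c

Answer: Int -> Int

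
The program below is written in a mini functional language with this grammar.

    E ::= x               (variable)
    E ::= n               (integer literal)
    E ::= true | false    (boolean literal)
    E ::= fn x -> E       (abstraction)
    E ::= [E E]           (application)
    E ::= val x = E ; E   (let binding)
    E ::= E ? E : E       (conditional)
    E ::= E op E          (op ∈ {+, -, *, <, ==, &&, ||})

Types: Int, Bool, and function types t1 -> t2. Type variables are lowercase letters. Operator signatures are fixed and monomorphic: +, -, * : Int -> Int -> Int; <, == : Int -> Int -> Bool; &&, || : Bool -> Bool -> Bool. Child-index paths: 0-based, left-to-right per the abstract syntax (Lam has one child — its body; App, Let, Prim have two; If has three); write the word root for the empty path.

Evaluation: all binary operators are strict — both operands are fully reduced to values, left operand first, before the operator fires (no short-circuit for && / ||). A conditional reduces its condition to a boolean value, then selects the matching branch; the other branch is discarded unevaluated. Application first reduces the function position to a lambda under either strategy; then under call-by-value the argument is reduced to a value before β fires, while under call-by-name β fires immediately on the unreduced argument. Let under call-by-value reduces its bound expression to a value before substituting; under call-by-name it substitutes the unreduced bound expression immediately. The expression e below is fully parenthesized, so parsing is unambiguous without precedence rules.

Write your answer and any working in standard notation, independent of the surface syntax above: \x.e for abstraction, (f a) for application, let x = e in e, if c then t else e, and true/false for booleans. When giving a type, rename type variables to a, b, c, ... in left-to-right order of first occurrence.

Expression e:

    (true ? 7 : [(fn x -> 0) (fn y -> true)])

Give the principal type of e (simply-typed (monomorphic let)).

Trace:
  unify Bool ~ Bool
\x._ : a -> Int
\y._ : b -> Bool
  unify a -> Int ~ (b -> Bool) -> c
  unify a ~ b -> Bool
  unify Int ~ c
_ _ : Int
  unify Int ~ Int

Answer: Int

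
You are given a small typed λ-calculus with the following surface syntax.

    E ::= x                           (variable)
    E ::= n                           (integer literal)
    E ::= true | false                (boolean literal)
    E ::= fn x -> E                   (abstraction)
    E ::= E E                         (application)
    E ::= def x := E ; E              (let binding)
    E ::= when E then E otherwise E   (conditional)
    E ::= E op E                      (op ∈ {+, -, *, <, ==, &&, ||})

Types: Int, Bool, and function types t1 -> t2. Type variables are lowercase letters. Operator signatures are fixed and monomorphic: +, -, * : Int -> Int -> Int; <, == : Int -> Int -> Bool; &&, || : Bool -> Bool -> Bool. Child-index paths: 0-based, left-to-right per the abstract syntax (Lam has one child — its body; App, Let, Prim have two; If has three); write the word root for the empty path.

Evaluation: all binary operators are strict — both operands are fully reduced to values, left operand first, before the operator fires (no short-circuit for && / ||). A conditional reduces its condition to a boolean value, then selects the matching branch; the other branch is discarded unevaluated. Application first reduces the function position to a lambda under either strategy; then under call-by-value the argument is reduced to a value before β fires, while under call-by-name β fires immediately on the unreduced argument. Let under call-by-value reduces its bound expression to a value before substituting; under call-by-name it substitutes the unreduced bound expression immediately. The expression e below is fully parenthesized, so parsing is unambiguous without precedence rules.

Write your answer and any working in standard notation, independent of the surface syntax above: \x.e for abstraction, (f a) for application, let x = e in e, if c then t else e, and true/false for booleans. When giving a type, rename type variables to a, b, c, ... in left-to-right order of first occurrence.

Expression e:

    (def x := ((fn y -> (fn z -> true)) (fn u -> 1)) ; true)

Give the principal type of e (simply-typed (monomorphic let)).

Answer: Bool

Trace:
\z._ : b -> Bool
\y._ : a -> b -> Bool
\u._ : c -> Int
  unify a -> b -> Bool ~ (c -> Int) -> d
  unify a ~ c -> Int
  unify b -> Bool ~ d
_ _ : b -> Bool
let x : b -> Bool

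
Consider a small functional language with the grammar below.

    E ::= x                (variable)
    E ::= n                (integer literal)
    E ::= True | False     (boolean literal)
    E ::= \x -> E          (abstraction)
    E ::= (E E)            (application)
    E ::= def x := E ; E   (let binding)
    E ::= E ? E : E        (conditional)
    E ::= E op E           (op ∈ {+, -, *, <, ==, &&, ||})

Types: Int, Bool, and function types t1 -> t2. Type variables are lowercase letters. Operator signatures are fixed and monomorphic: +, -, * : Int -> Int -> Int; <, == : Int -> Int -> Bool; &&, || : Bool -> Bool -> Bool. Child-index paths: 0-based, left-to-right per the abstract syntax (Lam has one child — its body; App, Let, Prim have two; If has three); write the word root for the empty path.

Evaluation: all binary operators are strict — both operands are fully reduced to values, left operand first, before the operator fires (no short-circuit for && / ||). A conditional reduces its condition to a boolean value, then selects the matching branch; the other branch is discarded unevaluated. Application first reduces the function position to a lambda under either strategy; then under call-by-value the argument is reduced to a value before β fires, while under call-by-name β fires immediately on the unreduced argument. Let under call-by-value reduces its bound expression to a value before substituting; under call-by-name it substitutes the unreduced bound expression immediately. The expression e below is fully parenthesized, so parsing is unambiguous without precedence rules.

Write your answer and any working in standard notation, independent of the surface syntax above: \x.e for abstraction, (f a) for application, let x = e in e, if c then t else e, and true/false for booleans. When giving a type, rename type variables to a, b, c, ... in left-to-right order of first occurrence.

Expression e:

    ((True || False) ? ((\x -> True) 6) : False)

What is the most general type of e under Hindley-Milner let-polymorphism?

Trace:
  unify Bool ~ Bool
  unify Bool ~ Bool
  unify Bool ~ Bool
\x._ : a -> Bool
  unify a -> Bool ~ Int -> b
  unify a ~ Int
  unify Bool ~ b
_ _ : Bool
  unify Bool ~ Bool

Answer: Bool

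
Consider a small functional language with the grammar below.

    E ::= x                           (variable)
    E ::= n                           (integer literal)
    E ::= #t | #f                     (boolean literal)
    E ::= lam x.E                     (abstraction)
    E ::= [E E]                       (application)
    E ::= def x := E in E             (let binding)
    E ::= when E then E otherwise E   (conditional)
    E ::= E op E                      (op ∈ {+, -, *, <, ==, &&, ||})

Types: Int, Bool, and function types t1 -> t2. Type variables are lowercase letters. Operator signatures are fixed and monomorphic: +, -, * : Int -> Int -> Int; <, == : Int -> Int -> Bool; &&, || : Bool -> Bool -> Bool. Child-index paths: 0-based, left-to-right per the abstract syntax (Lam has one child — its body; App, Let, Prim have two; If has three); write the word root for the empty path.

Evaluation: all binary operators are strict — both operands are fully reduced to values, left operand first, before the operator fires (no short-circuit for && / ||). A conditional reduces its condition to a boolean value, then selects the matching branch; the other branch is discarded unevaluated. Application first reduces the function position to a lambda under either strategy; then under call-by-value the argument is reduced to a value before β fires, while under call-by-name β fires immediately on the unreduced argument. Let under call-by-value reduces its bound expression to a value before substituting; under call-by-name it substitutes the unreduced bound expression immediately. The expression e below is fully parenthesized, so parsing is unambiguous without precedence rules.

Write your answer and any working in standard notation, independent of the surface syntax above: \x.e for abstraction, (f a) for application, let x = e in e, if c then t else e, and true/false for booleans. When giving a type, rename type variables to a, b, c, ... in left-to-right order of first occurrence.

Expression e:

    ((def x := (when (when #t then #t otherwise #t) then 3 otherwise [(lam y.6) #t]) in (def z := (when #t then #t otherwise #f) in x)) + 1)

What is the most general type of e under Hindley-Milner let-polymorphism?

Answer: Int

Trace:
  unify Bool ~ Bool
  unify Bool ~ Bool
  unify Bool ~ Bool
\y._ : a -> Int
  unify a -> Int ~ Bool -> b
  unify a ~ Bool
  unify Int ~ b
_ _ : Int
  unify Int ~ Int
let x : Int
  unify Bool ~ Bool
  unify Bool ~ Bool
let z : Bool
x : Int
  unify Int ~ Int
  unify Int ~ Int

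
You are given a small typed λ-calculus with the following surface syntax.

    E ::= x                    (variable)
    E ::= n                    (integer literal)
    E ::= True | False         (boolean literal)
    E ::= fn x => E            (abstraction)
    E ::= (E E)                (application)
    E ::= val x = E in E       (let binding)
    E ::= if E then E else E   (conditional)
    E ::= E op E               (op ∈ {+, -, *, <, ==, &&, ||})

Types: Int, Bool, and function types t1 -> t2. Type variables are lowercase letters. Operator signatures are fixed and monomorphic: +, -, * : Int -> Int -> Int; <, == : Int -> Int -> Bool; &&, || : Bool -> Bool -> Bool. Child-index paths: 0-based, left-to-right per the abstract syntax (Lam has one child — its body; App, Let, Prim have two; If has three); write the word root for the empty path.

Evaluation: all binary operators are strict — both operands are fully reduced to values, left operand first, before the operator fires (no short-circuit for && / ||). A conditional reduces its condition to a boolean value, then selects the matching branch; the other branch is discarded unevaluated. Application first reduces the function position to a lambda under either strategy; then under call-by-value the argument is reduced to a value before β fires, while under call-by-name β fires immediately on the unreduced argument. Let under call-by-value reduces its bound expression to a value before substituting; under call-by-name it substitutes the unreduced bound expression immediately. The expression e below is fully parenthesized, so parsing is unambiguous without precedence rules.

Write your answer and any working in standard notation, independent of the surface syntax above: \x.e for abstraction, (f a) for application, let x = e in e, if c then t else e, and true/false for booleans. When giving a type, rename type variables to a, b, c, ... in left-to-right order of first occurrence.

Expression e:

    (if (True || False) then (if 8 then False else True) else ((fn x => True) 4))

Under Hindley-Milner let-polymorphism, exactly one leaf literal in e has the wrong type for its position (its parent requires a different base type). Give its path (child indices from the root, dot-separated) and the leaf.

Working:
  unify Bool ~ Bool
  unify Bool ~ Bool
  unify Bool ~ Bool
  unify Int ~ Bool
  FAIL: mismatch Int ~ Bool

Answer: 1.0 : 8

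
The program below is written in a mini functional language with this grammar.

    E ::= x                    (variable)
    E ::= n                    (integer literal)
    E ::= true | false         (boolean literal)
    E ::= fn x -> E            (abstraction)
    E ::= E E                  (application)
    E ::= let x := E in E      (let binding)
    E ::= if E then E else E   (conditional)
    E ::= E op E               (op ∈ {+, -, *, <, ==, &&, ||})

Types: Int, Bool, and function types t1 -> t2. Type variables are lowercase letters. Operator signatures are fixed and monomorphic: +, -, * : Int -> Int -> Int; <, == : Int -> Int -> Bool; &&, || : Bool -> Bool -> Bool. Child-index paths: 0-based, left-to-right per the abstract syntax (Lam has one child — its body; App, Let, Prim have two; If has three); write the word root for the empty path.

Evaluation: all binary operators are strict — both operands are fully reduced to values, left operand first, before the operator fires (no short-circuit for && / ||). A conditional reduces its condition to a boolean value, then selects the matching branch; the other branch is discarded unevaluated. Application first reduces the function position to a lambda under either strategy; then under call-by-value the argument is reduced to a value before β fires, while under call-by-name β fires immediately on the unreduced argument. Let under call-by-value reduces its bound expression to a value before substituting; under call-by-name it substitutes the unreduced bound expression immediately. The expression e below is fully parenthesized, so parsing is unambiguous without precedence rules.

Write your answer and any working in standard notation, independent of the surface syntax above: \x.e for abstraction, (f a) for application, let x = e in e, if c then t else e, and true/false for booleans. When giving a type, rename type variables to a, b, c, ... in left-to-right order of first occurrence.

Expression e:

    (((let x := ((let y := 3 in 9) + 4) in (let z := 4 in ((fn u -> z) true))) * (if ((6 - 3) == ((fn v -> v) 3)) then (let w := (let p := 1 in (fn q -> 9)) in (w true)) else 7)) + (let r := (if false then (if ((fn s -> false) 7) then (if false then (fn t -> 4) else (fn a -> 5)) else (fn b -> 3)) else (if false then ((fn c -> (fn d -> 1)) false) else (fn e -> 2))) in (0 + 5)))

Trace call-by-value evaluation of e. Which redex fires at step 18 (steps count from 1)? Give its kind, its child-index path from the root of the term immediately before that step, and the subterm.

Working:
step 0: (((let x = ((let y = 3 in 9) + 4) in (let z = 4 in ((\u.z) true))) * (if ((6 - 3) == ((\v.v) 3)) then (let w = (let p = 1 in (\q.9)) in (w true)) else 7)) + (let r = (if false then (if ((\s.false) 7) then (if false then (\t.4) else (\a.5)) else (\b.3)) else (if false then ((\c.(\d.1)) false) else (\e.2))) in (0 + 5)))
step 1: [let@0.0.0.0] (((let x = (9 + 4) in (let z = 4 in ((\u.z) true))) * (if ((6 - 3) == ((\v.v) 3)) then (let w = (let p = 1 in (\q.9)) in (w true)) else 7)) + (let r = (if false then (if ((\s.false) 7) then (if false then (\t.4) else (\a.5)) else (\b.3)) else (if false then ((\c.(\d.1)) false) else (\e.2))) in (0 + 5)))
step 2: [delta@0.0.0] (((let x = 13 in (let z = 4 in ((\u.z) true))) * (if ((6 - 3) == ((\v.v) 3)) then (let w = (let p = 1 in (\q.9)) in (w true)) else 7)) + (let r = (if false then (if ((\s.false) 7) then (if false then (\t.4) else (\a.5)) else (\b.3)) else (if false then ((\c.(\d.1)) false) else (\e.2))) in (0 + 5)))
step 3: [let@0.0] (((let z = 4 in ((\u.z) true)) * (if ((6 - 3) == ((\v.v) 3)) then (let w = (let p = 1 in (\q.9)) in (w true)) else 7)) + (let r = (if false then (if ((\s.false) 7) then (if false then (\t.4) else (\a.5)) else (\b.3)) else (if false then ((\c.(\d.1)) false) else (\e.2))) in (0 + 5)))
step 4: [let@0.0] ((((\u.4) true) * (if ((6 - 3) == ((\v.v) 3)) then (let w = (let p = 1 in (\q.9)) in (w true)) else 7)) + (let r = (if false then (if ((\s.false) 7) then (if false then (\t.4) else (\a.5)) else (\b.3)) else (if false then ((\c.(\d.1)) false) else (\e.2))) in (0 + 5)))
step 5: [beta@0.0] ((4 * (if ((6 - 3) == ((\v.v) 3)) then (let w = (let p = 1 in (\q.9)) in (w true)) else 7)) + (let r = (if false then (if ((\s.false) 7) then (if false then (\t.4) else (\a.5)) else (\b.3)) else (if false then ((\c.(\d.1)) false) else (\e.2))) in (0 + 5)))
step 6: [delta@0.1.0.0] ((4 * (if (3 == ((\v.v) 3)) then (let w = (let p = 1 in (\q.9)) in (w true)) else 7)) + (let r = (if false then (if ((\s.false) 7) then (if false then (\t.4) else (\a.5)) else (\b.3)) else (if false then ((\c.(\d.1)) false) else (\e.2))) in (0 + 5)))
step 7: [beta@0.1.0.1] ((4 * (if (3 == 3) then (let w = (let p = 1 in (\q.9)) in (w true)) else 7)) + (let r = (if false then (if ((\s.false) 7) then (if false then (\t.4) else (\a.5)) else (\b.3)) else (if false then ((\c.(\d.1)) false) else (\e.2))) in (0 + 5)))
step 8: [delta@0.1.0] ((4 * (if true then (let w = (let p = 1 in (\q.9)) in (w true)) else 7)) + (let r = (if false then (if ((\s.false) 7) then (if false then (\t.4) else (\a.5)) else (\b.3)) else (if false then ((\c.(\d.1)) false) else (\e.2))) in (0 + 5)))
step 9: [if@0.1] ((4 * (let w = (let p = 1 in (\q.9)) in (w true))) + (let r = (if false then (if ((\s.false) 7) then (if false then (\t.4) else (\a.5)) else (\b.3)) else (if false then ((\c.(\d.1)) false) else (\e.2))) in (0 + 5)))
step 10: [let@0.1.0] ((4 * (let w = (\q.9) in (w true))) + (let r = (if false then (if ((\s.false) 7) then (if false then (\t.4) else (\a.5)) else (\b.3)) else (if false then ((\c.(\d.1)) false) else (\e.2))) in (0 + 5)))
step 11: [let@0.1] ((4 * ((\q.9) true)) + (let r = (if false then (if ((\s.false) 7) then (if false then (\t.4) else (\a.5)) else (\b.3)) else (if false then ((\c.(\d.1)) false) else (\e.2))) in (0 + 5)))
step 12: [beta@0.1] ((4 * 9) + (let r = (if false then (if ((\s.false) 7) then (if false then (\t.4) else (\a.5)) else (\b.3)) else (if false then ((\c.(\d.1)) false) else (\e.2))) in (0 + 5)))
step 13: [delta@0] (36 + (let r = (if false then (if ((\s.false) 7) then (if false then (\t.4) else (\a.5)) else (\b.3)) else (if false then ((\c.(\d.1)) false) else (\e.2))) in (0 + 5)))
step 14: [if@1.0] (36 + (let r = (if false then ((\c.(\d.1)) false) else (\e.2)) in (0 + 5)))
step 15: [if@1.0] (36 + (let r = (\e.2) in (0 + 5)))
step 16: [let@1] (36 + (0 + 5))
step 17: [delta@1] (36 + 5)
step 18: [delta@root] 41

Answer: delta at root : (36 + 5)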